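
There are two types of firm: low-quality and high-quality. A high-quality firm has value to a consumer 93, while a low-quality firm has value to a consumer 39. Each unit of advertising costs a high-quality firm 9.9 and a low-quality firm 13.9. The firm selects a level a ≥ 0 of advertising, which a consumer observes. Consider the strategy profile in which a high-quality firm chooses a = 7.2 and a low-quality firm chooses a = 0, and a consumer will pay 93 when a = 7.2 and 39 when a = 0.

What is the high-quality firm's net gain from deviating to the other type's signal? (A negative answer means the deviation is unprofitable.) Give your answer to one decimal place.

17.3

Playing a = 7.2 the high-quality firm receives 93 − 9.9 × 7.2 = 21.72.
Deviating to a = 0 yields 39 instead.
Gain from deviating: 39 − 21.72 = 17.28, i.e. 17.3 to one decimal place.
The gain is positive, so the high-quality type's incentive-compatibility constraint is violated — this profile is not a separating equilibrium.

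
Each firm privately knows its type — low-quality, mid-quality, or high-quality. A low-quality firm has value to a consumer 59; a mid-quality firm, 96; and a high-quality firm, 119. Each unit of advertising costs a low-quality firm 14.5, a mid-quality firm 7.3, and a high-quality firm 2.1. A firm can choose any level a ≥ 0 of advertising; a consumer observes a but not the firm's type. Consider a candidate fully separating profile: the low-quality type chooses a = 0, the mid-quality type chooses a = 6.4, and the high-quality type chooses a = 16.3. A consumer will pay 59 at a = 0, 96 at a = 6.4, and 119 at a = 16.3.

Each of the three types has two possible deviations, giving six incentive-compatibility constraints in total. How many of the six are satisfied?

Low-quality (own payoff 59): to a=6.4 gives 96 − 14.5×6.4 = 3.2 → no gain ✓; to a=16.3 gives 119 − 14.5×16.3 = -117.35 → no gain ✓.
Mid-quality (own payoff 96 − 7.3×6.4 = 49.28): to a=0 gives 59 → profitable ✗; to a=16.3 gives 119 − 7.3×16.3 = 0.01 → no gain ✓.
High-quality (own payoff 119 − 2.1×16.3 = 84.77): to a=0 gives 59 → no gain ✓; to a=6.4 gives 96 − 2.1×6.4 = 82.56 → no gain ✓.
5 of the 6 constraints hold; not an equilibrium.

5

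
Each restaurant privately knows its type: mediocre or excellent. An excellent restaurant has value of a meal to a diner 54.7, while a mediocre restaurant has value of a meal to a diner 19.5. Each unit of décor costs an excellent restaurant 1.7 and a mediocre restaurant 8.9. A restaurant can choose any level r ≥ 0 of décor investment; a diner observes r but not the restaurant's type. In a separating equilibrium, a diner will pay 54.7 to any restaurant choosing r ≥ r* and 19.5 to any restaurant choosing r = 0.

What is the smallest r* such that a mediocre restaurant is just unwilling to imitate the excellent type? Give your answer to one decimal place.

A mediocre restaurant choosing r = 0 receives 19.5.
Imitating at r* instead would pay 54.7 at cost 8.9·r*, netting 54.7 − 8.9·r*.
Indifference: 19.5 = 54.7 − 8.9·r*, so r* = (54.7 − 19.5) / 8.9 ≈ 4.0.
At r* the mediocre type's incentive constraint just binds; the excellent type strictly prefers r* since its per-unit cost is lower.

4.0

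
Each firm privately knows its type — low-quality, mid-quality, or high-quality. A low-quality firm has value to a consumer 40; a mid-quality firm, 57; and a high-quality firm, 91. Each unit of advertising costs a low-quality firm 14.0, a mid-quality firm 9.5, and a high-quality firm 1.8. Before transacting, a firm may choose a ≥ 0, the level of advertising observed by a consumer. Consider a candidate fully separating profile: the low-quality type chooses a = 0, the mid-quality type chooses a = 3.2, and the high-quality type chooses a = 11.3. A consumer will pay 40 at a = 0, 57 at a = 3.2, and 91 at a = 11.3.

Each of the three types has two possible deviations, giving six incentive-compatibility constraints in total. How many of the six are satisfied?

Low-quality (own payoff 40): to a=3.2 gives 57 − 14.0×3.2 = 12.2 → no gain ✓; to a=11.3 gives 91 − 14.0×11.3 = -67.2 → no gain ✓.
High-quality (own payoff 91 − 1.8×11.3 = 70.66): to a=0 gives 40 → no gain ✓; to a=3.2 gives 57 − 1.8×3.2 = 51.24 → no gain ✓.
Mid-quality (own payoff 57 − 9.5×3.2 = 26.6): to a=0 gives 40 → profitable ✗; to a=11.3 gives 91 − 9.5×11.3 = -16.35 → no gain ✓.
5 of the 6 constraints hold; not an equilibrium.

5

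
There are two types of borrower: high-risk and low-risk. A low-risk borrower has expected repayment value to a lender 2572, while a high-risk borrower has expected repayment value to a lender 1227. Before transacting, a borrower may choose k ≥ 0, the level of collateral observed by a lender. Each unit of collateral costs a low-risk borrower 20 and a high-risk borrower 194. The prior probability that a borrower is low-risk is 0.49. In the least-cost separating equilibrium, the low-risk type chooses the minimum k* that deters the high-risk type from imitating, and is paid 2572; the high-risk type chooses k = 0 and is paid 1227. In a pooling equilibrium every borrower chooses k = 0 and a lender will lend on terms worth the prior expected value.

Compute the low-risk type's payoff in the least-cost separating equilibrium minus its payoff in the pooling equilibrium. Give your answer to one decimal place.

Least-cost separating signal: k* solves 1227 = 2572 − 194·k*, so k* = (2572 − 1227)/194 ≈ 6.9330.
Low-risk type's separating payoff: 2572 − 20 × k* = 2572 − 20 × (2572 − 1227)/194 = 2572 − 26900/194 ≈ 2433.340.
Pooling payoff: 0.49 × 2572 + 0.51 × 1227 = 1886.05.
Difference: 2433.340 − 1886.05 = 547.29, i.e. 547.3 to one decimal place.
The low-risk type prefers to separate.

547.3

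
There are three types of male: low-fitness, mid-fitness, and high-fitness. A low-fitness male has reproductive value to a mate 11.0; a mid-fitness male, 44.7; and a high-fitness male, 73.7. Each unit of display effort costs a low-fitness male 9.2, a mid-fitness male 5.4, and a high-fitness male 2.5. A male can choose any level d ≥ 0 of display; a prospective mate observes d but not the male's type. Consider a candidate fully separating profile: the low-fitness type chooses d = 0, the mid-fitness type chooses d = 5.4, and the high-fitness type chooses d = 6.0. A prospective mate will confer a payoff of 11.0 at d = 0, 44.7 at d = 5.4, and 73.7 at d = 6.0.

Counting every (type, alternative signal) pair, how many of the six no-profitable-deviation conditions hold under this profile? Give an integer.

4

Mid-fitness (own payoff 44.7 − 5.4×5.4 = 15.54): to d=0 gives 11.0 → no gain ✓; to d=6.0 gives 73.7 − 5.4×6.0 = 41.3 → profitable ✗.
High-fitness (own payoff 73.7 − 2.5×6.0 = 58.7): to d=0 gives 11.0 → no gain ✓; to d=5.4 gives 44.7 − 2.5×5.4 = 31.2 → no gain ✓.
Low-fitness (own payoff 11.0): to d=5.4 gives 44.7 − 9.2×5.4 = -4.98 → no gain ✓; to d=6.0 gives 73.7 − 9.2×6.0 = 18.5 → profitable ✗.
4 of the 6 constraints hold; not an equilibrium.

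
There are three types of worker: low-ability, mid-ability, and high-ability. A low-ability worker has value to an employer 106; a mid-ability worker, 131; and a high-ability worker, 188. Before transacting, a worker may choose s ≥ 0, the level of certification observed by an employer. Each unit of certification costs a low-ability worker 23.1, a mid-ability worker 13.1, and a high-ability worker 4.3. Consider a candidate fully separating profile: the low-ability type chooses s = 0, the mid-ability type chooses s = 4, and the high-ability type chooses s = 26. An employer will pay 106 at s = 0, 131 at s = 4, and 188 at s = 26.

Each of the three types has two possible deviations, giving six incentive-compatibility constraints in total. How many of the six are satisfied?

Low-ability (own payoff 106): to s=4 gives 131 − 23.1×4 = 38.6 → no gain ✓; to s=26 gives 188 − 23.1×26 = -412.6 → no gain ✓.
Mid-ability (own payoff 131 − 13.1×4 = 78.6): to s=0 gives 106 → profitable ✗; to s=26 gives 188 − 13.1×26 = -152.6 → no gain ✓.
High-ability (own payoff 188 − 4.3×26 = 76.2): to s=0 gives 106 → profitable ✗; to s=4 gives 131 − 4.3×4 = 113.8 → profitable ✗.
3 of the 6 constraints hold; not an equilibrium.

3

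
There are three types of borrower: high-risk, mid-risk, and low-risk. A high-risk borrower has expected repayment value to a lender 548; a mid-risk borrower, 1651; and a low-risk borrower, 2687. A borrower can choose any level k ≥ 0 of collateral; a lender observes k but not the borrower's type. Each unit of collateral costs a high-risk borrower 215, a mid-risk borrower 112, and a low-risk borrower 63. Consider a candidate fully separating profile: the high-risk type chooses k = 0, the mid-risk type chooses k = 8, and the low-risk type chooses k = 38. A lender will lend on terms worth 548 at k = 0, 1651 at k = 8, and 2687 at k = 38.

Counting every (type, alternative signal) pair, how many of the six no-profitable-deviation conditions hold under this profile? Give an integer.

Mid-risk (own payoff 1651 − 112×8 = 755): to k=0 gives 548 → no gain ✓; to k=38 gives 2687 − 112×38 = -1569 → no gain ✓.
High-risk (own payoff 548): to k=8 gives 1651 − 215×8 = -69 → no gain ✓; to k=38 gives 2687 − 215×38 = -5483 → no gain ✓.
Low-risk (own payoff 2687 − 63×38 = 293): to k=0 gives 548 → profitable ✗; to k=8 gives 1651 − 63×8 = 1147 → profitable ✗.
4 of the 6 constraints hold; not an equilibrium.

4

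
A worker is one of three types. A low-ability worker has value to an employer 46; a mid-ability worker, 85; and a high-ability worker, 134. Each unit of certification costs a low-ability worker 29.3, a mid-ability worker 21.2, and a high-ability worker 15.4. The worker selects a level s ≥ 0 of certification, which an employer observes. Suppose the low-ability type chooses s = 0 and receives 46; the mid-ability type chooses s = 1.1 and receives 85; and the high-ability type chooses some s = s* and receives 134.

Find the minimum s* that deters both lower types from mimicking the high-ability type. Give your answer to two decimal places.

Mid-ability type (on-path payoff 85 − 21.2×1.1 = 61.68) won't mimic when 61.68 ≥ 134 − 21.2·s*, i.e. s* ≥ 3.41.
Low-ability type (on-path payoff 46) won't mimic when 46 ≥ 134 − 29.3·s*, i.e. s* ≥ 3.00.
Both must hold, so s* = max(3.00, 3.41) = 3.41. The mid-ability type's constraint binds.

3.41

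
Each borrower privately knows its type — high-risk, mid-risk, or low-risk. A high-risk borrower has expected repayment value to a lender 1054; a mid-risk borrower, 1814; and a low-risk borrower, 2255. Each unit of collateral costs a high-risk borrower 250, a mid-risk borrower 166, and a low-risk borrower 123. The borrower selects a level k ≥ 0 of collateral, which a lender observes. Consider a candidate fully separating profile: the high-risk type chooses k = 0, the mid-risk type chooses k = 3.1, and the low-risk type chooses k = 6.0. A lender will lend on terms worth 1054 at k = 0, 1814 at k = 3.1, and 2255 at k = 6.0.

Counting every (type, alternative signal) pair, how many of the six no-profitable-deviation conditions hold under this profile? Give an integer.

High-risk (own payoff 1054): to k=3.1 gives 1814 − 250×3.1 = 1039 → no gain ✓; to k=6.0 gives 2255 − 250×6.0 = 755 → no gain ✓.
Low-risk (own payoff 2255 − 123×6.0 = 1517): to k=0 gives 1054 → no gain ✓; to k=3.1 gives 1814 − 123×3.1 = 1432.7 → no gain ✓.
Mid-risk (own payoff 1814 − 166×3.1 = 1299.4): to k=0 gives 1054 → no gain ✓; to k=6.0 gives 2255 − 166×6.0 = 1259 → no gain ✓.
6 of the 6 constraints hold; this profile is a separating equilibrium.

6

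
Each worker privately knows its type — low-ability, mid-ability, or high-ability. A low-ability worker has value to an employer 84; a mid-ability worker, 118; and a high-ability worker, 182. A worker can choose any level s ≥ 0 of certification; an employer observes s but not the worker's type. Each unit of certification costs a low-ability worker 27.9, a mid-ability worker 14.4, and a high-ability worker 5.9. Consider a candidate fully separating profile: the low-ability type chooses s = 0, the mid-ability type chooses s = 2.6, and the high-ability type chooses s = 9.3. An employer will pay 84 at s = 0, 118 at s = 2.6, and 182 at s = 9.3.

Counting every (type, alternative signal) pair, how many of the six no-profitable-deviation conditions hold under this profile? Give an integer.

5

High-ability (own payoff 182 − 5.9×9.3 = 127.13): to s=0 gives 84 → no gain ✓; to s=2.6 gives 118 − 5.9×2.6 = 102.66 → no gain ✓.
Low-ability (own payoff 84): to s=2.6 gives 118 − 27.9×2.6 = 45.46 → no gain ✓; to s=9.3 gives 182 − 27.9×9.3 = -77.47 → no gain ✓.
Mid-ability (own payoff 118 − 14.4×2.6 = 80.56): to s=0 gives 84 → profitable ✗; to s=9.3 gives 182 − 14.4×9.3 = 48.08 → no gain ✓.
5 of the 6 constraints hold; not an equilibrium.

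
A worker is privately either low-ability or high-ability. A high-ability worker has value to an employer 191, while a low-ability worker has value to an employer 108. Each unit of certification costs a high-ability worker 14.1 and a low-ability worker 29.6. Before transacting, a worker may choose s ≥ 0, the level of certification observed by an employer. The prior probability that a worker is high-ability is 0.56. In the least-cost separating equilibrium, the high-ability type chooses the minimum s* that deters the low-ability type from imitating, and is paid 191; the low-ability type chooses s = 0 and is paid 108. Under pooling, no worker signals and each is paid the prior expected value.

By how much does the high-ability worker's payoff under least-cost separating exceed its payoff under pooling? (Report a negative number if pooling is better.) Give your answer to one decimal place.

-3.0

Least-cost separating signal: s* solves 108 = 191 − 29.6·s*, so s* = (191 − 108)/29.6 ≈ 2.8041.
High-ability type's separating payoff: 191 − 14.1 × s* = 191 − 14.1 × (191 − 108)/29.6 = 191 − 1170.3/29.6 ≈ 151.463.
Pooling payoff: 0.56 × 191 + 0.44 × 108 = 154.48.
Difference: 151.463 − 154.48 = -3.017, i.e. -3.0 to one decimal place.
The high-ability type would prefer the pooling outcome.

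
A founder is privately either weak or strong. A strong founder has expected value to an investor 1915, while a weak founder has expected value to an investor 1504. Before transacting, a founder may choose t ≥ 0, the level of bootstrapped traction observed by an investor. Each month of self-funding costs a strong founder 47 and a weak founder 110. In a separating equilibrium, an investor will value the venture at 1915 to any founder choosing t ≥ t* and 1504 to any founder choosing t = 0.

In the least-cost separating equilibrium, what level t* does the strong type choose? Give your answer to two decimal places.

3.74

A weak founder choosing t = 0 receives 1504.
Imitating at t* instead would pay 1915 at cost 110·t*, netting 1915 − 110·t*.
Indifference: 1504 = 1915 − 110·t*, so t* = (1915 − 1504) / 110 ≈ 3.74.
This is the weak type's binding incentive-compatibility constraint; any t ≥ 3.74 sustains separation on that side.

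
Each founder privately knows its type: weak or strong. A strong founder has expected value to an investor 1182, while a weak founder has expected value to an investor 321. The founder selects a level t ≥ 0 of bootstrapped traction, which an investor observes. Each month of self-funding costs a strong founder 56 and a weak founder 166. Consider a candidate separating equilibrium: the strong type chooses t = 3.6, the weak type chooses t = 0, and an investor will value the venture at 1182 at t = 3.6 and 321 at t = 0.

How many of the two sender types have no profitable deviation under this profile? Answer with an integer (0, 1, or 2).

1

Strong type: signal → 1182 − 56 × 3.6 = 980.4; deviate to 0 → 321. IC holds (980.4 ≥ 321).
Weak type: stay at 0 → 321; mimic → 1182 − 166 × 3.6 = 584.4. IC fails (321 < 584.4).
1 of 2 constraints hold, so this profile is not an equilibrium.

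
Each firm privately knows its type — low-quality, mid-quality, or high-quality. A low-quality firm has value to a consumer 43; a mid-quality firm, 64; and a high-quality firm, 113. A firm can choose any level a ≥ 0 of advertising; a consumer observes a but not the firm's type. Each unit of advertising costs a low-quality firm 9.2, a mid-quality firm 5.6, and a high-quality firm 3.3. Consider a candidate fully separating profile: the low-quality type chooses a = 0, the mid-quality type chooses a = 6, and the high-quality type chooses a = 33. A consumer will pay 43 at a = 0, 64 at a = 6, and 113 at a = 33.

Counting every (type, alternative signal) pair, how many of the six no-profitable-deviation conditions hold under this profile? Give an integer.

3

High-quality (own payoff 113 − 3.3×33 = 4.1): to a=0 gives 43 → profitable ✗; to a=6 gives 64 − 3.3×6 = 44.2 → profitable ✗.
Mid-quality (own payoff 64 − 5.6×6 = 30.4): to a=0 gives 43 → profitable ✗; to a=33 gives 113 − 5.6×33 = -71.8 → no gain ✓.
Low-quality (own payoff 43): to a=6 gives 64 − 9.2×6 = 8.8 → no gain ✓; to a=33 gives 113 − 9.2×33 = -190.6 → no gain ✓.
3 of the 6 constraints hold; not an equilibrium.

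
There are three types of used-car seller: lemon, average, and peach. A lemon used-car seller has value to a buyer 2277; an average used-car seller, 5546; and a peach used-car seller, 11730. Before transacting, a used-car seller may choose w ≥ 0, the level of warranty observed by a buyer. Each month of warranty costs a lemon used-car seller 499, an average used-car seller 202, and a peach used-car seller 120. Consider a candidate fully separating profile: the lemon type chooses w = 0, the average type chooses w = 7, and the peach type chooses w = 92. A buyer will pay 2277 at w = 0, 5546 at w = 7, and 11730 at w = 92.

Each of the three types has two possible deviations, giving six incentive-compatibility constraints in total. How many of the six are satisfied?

4

Average (own payoff 5546 − 202×7 = 4132): to w=0 gives 2277 → no gain ✓; to w=92 gives 11730 − 202×92 = -6854 → no gain ✓.
Lemon (own payoff 2277): to w=7 gives 5546 − 499×7 = 2053 → no gain ✓; to w=92 gives 11730 − 499×92 = -34178 → no gain ✓.
Peach (own payoff 11730 − 120×92 = 690): to w=0 gives 2277 → profitable ✗; to w=7 gives 5546 − 120×7 = 4706 → profitable ✗.
4 of the 6 constraints hold; not an equilibrium.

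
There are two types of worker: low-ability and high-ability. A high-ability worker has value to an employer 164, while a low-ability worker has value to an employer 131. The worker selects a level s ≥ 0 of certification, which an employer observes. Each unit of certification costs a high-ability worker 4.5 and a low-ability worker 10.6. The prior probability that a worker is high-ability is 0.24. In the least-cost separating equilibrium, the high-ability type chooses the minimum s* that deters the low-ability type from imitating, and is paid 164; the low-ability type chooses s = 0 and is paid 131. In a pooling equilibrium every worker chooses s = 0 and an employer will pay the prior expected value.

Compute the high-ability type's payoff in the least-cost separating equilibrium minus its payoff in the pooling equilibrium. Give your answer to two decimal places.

Least-cost separating signal: s* solves 131 = 164 − 10.6·s*, so s* = (164 − 131)/10.6 ≈ 3.1132.
High-ability type's separating payoff: 164 − 4.5 × s* = 164 − 4.5 × (164 − 131)/10.6 = 164 − 148.5/10.6 ≈ 149.9906.
Pooling payoff: 0.24 × 164 + 0.76 × 131 = 138.92.
Difference: 149.9906 − 138.92 = 11.0706, i.e. 11.07 to two decimal places.
The high-ability type prefers to separate.

11.07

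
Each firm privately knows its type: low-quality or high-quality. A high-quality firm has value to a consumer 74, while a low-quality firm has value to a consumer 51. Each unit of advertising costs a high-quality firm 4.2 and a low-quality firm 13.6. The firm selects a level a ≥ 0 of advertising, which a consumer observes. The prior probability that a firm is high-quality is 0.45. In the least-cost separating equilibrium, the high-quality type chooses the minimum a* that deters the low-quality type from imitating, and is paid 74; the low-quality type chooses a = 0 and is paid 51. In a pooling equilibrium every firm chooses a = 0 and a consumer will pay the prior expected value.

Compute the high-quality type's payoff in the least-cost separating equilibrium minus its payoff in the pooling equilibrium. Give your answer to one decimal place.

Least-cost separating signal: a* solves 51 = 74 − 13.6·a*, so a* = (74 − 51)/13.6 ≈ 1.6912.
High-quality type's separating payoff: 74 − 4.2 × a* = 74 − 4.2 × (74 − 51)/13.6 = 74 − 96.6/13.6 ≈ 66.897.
Pooling payoff: 0.45 × 74 + 0.55 × 51 = 61.35.
Difference: 66.897 − 61.35 = 5.547, i.e. 5.5 to one decimal place.
The high-quality type prefers to separate.

5.5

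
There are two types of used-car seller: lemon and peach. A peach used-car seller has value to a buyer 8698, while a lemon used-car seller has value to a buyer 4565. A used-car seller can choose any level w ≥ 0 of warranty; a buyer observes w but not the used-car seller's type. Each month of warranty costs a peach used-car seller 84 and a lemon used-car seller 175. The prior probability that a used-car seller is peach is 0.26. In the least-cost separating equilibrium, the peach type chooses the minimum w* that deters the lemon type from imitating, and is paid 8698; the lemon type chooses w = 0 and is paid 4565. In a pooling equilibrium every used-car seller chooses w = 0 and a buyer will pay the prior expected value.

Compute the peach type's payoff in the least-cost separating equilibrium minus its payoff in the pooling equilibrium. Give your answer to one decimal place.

Least-cost separating signal: w* solves 4565 = 8698 − 175·w*, so w* = (8698 − 4565)/175 ≈ 23.6171.
Peach type's separating payoff: 8698 − 84 × w* = 8698 − 84 × (8698 − 4565)/175 = 8698 − 347172/175 = 6714.16.
Pooling payoff: 0.26 × 8698 + 0.74 × 4565 = 5639.58.
Difference: 6714.16 − 5639.58 = 1074.58, i.e. 1074.6 to one decimal place.
The peach type prefers to separate.

1074.6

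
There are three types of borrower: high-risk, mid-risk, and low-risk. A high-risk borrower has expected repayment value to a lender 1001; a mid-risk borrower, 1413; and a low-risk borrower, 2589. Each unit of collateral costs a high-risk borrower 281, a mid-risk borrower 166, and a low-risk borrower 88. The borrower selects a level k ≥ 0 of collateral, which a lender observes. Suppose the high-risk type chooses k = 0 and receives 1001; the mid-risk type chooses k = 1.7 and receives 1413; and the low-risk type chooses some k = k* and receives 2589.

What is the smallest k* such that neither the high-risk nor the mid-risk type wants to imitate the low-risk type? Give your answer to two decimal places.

8.78

High-risk type (on-path payoff 1001) won't mimic when 1001 ≥ 2589 − 281·k*, i.e. k* ≥ 5.65.
Mid-risk type (on-path payoff 1413 − 166×1.7 = 1130.8) won't mimic when 1130.8 ≥ 2589 − 166·k*, i.e. k* ≥ 8.78.
Both must hold, so k* = max(5.65, 8.78) = 8.78. The mid-risk type's constraint binds.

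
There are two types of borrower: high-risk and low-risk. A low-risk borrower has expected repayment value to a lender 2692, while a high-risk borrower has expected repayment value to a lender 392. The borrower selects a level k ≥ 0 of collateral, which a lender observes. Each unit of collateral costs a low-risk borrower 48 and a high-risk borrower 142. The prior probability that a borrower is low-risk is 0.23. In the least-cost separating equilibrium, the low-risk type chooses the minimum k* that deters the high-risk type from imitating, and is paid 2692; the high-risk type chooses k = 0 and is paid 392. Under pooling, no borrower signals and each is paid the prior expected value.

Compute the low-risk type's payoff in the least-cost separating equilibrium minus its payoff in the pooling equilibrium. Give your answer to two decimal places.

993.54

Least-cost separating signal: k* solves 392 = 2692 − 142·k*, so k* = (2692 − 392)/142 ≈ 16.1972.
Low-risk type's separating payoff: 2692 − 48 × k* = 2692 − 48 × (2692 − 392)/142 = 2692 − 110400/142 ≈ 1914.5352.
Pooling payoff: 0.23 × 2692 + 0.77 × 392 = 921.
Difference: 1914.5352 − 921 = 993.5352, i.e. 993.54 to two decimal places.
The low-risk type prefers to separate.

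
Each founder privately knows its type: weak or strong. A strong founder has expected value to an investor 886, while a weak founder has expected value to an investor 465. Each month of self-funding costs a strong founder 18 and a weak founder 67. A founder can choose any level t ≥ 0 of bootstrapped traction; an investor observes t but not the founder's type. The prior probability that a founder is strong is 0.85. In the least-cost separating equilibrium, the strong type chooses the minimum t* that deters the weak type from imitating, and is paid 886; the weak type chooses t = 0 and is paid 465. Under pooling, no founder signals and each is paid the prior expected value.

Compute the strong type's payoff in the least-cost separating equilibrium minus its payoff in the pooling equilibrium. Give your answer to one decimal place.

Least-cost separating signal: t* solves 465 = 886 − 67·t*, so t* = (886 − 465)/67 ≈ 6.2836.
Strong type's separating payoff: 886 − 18 × t* = 886 − 18 × (886 − 465)/67 = 886 − 7578/67 ≈ 772.896.
Pooling payoff: 0.85 × 886 + 0.15 × 465 = 822.85.
Difference: 772.896 − 822.85 = -49.954, i.e. -50.0 to one decimal place.
The strong type would prefer the pooling outcome.

-50.0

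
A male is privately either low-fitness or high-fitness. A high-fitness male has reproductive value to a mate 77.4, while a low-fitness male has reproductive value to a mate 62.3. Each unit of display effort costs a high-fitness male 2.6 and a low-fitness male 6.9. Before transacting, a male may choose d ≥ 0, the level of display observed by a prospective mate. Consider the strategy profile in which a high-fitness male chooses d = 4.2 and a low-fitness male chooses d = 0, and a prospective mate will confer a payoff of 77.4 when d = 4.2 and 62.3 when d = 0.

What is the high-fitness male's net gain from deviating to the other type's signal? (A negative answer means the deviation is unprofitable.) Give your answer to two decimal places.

Playing d = 4.2 the high-fitness male receives 77.4 − 2.6 × 4.2 = 66.48.
Deviating to d = 0 yields 62.3 instead.
Gain from deviating: 62.3 − 66.48 = -4.18.
The gain is negative, so the high-fitness type's incentive-compatibility constraint is satisfied.

-4.18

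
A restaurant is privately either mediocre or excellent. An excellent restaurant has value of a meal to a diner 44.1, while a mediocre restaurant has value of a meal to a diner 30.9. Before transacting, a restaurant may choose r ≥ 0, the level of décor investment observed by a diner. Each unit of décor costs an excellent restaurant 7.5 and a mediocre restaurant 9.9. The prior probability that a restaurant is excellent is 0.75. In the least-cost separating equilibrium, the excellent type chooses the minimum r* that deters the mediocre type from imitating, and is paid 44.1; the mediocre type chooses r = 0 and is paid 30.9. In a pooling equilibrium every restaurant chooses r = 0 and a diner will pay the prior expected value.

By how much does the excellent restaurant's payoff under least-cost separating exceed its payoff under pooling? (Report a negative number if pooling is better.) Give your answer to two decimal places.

-6.70

Least-cost separating signal: r* solves 30.9 = 44.1 − 9.9·r*, so r* = (44.1 − 30.9)/9.9 ≈ 1.3333.
Excellent type's separating payoff: 44.1 − 7.5 × r* = 44.1 − 7.5 × (44.1 − 30.9)/9.9 = 44.1 − 99/9.9 = 34.1.
Pooling payoff: 0.75 × 44.1 + 0.25 × 30.9 = 40.8.
Difference: 34.1 − 40.8 = -6.70.
The excellent type would prefer the pooling outcome.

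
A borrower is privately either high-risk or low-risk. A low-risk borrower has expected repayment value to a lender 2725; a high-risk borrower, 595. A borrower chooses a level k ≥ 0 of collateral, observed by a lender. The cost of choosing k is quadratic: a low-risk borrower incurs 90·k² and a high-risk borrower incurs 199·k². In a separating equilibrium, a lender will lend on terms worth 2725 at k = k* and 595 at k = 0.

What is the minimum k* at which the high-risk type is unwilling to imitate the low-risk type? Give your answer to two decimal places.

3.27

The high-risk type at k = 0 receives 595; imitating at k* yields 2725 − 199·k*².
Indifference: 595 = 2725 − 199·k*², so k*² = (2725 − 595) / 199 ≈ 10.7035.
k* = √10.7035 ≈ 3.27.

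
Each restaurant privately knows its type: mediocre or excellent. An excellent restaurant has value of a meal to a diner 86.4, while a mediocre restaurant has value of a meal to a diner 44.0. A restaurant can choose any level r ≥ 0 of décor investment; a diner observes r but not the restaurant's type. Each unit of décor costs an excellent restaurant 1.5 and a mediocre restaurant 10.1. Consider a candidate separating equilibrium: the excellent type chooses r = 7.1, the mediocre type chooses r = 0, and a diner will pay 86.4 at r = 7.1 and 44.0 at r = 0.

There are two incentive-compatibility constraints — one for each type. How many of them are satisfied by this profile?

Mediocre type: stay at 0 → 44.0; mimic → 86.4 − 10.1 × 7.1 = 14.69. IC holds (44.0 ≥ 14.69).
Excellent type: signal → 86.4 − 1.5 × 7.1 = 75.75; deviate to 0 → 44.0. IC holds (75.75 ≥ 44.0).
2 of 2 constraints hold, so this is a separating equilibrium.

2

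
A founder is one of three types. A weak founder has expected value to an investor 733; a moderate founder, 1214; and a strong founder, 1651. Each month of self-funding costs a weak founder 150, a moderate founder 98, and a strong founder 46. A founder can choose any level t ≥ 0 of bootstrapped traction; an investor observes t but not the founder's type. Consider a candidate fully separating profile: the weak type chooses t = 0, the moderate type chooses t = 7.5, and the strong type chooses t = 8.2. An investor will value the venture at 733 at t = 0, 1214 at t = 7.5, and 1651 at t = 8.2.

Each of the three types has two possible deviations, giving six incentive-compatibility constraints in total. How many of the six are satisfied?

Moderate (own payoff 1214 − 98×7.5 = 479): to t=0 gives 733 → profitable ✗; to t=8.2 gives 1651 − 98×8.2 = 847.4 → profitable ✗.
Strong (own payoff 1651 − 46×8.2 = 1273.8): to t=0 gives 733 → no gain ✓; to t=7.5 gives 1214 − 46×7.5 = 869 → no gain ✓.
Weak (own payoff 733): to t=7.5 gives 1214 − 150×7.5 = 89 → no gain ✓; to t=8.2 gives 1651 − 150×8.2 = 421 → no gain ✓.
4 of the 6 constraints hold; not an equilibrium.

4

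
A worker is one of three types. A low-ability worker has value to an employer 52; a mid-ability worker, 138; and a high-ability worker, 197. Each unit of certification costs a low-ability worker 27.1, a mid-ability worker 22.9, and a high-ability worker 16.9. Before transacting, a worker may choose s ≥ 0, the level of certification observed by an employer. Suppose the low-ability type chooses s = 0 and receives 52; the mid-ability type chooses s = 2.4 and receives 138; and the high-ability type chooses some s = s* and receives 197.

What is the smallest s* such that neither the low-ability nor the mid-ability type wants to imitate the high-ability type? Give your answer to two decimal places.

Mid-ability type (on-path payoff 138 − 22.9×2.4 = 83.04) won't mimic when 83.04 ≥ 197 − 22.9·s*, i.e. s* ≥ 4.98.
Low-ability type (on-path payoff 52) won't mimic when 52 ≥ 197 − 27.1·s*, i.e. s* ≥ 5.35.
Both must hold, so s* = max(5.35, 4.98) = 5.35. The low-ability type's constraint binds.

5.35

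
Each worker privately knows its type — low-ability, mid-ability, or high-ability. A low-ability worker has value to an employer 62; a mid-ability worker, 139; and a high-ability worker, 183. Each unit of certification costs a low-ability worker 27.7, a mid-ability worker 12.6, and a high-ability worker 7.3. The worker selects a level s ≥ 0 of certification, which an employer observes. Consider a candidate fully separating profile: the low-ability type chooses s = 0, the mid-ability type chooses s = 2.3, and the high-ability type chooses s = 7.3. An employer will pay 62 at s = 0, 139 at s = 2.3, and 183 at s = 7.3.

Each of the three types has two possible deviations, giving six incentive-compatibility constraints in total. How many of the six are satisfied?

Mid-ability (own payoff 139 − 12.6×2.3 = 110.02): to s=0 gives 62 → no gain ✓; to s=7.3 gives 183 − 12.6×7.3 = 91.02 → no gain ✓.
High-ability (own payoff 183 − 7.3×7.3 = 129.71): to s=0 gives 62 → no gain ✓; to s=2.3 gives 139 − 7.3×2.3 = 122.21 → no gain ✓.
Low-ability (own payoff 62): to s=2.3 gives 139 − 27.7×2.3 = 75.29 → profitable ✗; to s=7.3 gives 183 − 27.7×7.3 = -19.21 → no gain ✓.
5 of the 6 constraints hold; not an equilibrium.

5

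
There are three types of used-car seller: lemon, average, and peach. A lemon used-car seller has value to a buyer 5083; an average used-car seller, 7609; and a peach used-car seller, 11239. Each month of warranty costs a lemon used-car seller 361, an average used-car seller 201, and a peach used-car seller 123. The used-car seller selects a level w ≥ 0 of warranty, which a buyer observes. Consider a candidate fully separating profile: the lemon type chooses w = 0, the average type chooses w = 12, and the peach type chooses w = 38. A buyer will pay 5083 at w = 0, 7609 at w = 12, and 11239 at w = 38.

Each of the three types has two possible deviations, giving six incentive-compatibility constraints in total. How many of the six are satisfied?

Lemon (own payoff 5083): to w=12 gives 7609 − 361×12 = 3277 → no gain ✓; to w=38 gives 11239 − 361×38 = -2479 → no gain ✓.
Average (own payoff 7609 − 201×12 = 5197): to w=0 gives 5083 → no gain ✓; to w=38 gives 11239 − 201×38 = 3601 → no gain ✓.
Peach (own payoff 11239 − 123×38 = 6565): to w=0 gives 5083 → no gain ✓; to w=12 gives 7609 − 123×12 = 6133 → no gain ✓.
6 of the 6 constraints hold; this profile is a separating equilibrium.

6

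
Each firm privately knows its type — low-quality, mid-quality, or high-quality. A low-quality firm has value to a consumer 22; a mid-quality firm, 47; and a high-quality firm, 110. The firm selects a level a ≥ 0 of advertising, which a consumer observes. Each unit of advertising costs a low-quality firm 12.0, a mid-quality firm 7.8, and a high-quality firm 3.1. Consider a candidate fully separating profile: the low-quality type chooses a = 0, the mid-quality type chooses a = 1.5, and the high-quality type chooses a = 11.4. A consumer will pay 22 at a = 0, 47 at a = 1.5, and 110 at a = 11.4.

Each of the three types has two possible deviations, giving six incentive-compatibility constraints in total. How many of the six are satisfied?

5

Low-quality (own payoff 22): to a=1.5 gives 47 − 12.0×1.5 = 29 → profitable ✗; to a=11.4 gives 110 − 12.0×11.4 = -26.8 → no gain ✓.
High-quality (own payoff 110 − 3.1×11.4 = 74.66): to a=0 gives 22 → no gain ✓; to a=1.5 gives 47 − 3.1×1.5 = 42.35 → no gain ✓.
Mid-quality (own payoff 47 − 7.8×1.5 = 35.3): to a=0 gives 22 → no gain ✓; to a=11.4 gives 110 − 7.8×11.4 = 21.08 → no gain ✓.
5 of the 6 constraints hold; not an equilibrium.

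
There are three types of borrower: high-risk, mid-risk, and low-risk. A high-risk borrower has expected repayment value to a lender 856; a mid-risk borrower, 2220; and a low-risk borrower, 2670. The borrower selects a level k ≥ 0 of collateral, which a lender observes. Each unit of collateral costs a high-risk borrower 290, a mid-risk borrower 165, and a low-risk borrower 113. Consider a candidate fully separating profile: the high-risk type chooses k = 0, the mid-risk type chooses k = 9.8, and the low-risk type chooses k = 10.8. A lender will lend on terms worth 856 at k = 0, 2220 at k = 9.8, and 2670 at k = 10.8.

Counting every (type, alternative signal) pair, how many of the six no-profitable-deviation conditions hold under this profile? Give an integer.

4

Mid-risk (own payoff 2220 − 165×9.8 = 603): to k=0 gives 856 → profitable ✗; to k=10.8 gives 2670 − 165×10.8 = 888 → profitable ✗.
High-risk (own payoff 856): to k=9.8 gives 2220 − 290×9.8 = -622 → no gain ✓; to k=10.8 gives 2670 − 290×10.8 = -462 → no gain ✓.
Low-risk (own payoff 2670 − 113×10.8 = 1449.6): to k=0 gives 856 → no gain ✓; to k=9.8 gives 2220 − 113×9.8 = 1112.6 → no gain ✓.
4 of the 6 constraints hold; not an equilibrium.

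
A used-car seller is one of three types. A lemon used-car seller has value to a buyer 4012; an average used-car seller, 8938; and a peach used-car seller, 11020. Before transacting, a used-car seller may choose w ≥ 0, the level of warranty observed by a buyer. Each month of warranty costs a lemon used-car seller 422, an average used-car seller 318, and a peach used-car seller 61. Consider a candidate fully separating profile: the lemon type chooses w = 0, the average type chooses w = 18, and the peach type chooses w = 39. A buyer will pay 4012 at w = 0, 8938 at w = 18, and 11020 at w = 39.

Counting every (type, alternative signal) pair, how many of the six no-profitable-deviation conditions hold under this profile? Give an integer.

Lemon (own payoff 4012): to w=18 gives 8938 − 422×18 = 1342 → no gain ✓; to w=39 gives 11020 − 422×39 = -5438 → no gain ✓.
Peach (own payoff 11020 − 61×39 = 8641): to w=0 gives 4012 → no gain ✓; to w=18 gives 8938 − 61×18 = 7840 → no gain ✓.
Average (own payoff 8938 − 318×18 = 3214): to w=0 gives 4012 → profitable ✗; to w=39 gives 11020 − 318×39 = -1382 → no gain ✓.
5 of the 6 constraints hold; not an equilibrium.

5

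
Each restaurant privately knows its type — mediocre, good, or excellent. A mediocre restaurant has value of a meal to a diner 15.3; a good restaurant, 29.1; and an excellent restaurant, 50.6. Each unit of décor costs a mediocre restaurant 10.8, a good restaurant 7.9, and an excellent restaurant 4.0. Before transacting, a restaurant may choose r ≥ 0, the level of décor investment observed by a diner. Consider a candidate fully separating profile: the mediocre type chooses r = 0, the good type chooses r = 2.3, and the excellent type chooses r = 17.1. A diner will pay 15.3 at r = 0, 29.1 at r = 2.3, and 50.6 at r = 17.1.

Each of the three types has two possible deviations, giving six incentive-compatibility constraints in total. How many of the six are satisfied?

Good (own payoff 29.1 − 7.9×2.3 = 10.93): to r=0 gives 15.3 → profitable ✗; to r=17.1 gives 50.6 − 7.9×17.1 = -84.49 → no gain ✓.
Excellent (own payoff 50.6 − 4.0×17.1 = -17.8): to r=0 gives 15.3 → profitable ✗; to r=2.3 gives 29.1 − 4.0×2.3 = 19.9 → profitable ✗.
Mediocre (own payoff 15.3): to r=2.3 gives 29.1 − 10.8×2.3 = 4.26 → no gain ✓; to r=17.1 gives 50.6 − 10.8×17.1 = -134.08 → no gain ✓.
3 of the 6 constraints hold; not an equilibrium.

3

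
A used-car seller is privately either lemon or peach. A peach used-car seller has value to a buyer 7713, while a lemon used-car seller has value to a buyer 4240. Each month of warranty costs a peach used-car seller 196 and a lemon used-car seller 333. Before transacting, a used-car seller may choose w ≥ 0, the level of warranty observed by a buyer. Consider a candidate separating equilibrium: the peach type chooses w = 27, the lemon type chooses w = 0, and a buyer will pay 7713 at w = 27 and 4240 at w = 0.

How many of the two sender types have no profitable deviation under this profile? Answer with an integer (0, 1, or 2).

1

Lemon type: stay at 0 → 4240; mimic → 7713 − 333 × 27 = -1278. IC holds (4240 ≥ -1278).
Peach type: signal → 7713 − 196 × 27 = 2421; deviate to 0 → 4240. IC fails (2421 < 4240).
1 of 2 constraints hold, so this profile is not an equilibrium.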